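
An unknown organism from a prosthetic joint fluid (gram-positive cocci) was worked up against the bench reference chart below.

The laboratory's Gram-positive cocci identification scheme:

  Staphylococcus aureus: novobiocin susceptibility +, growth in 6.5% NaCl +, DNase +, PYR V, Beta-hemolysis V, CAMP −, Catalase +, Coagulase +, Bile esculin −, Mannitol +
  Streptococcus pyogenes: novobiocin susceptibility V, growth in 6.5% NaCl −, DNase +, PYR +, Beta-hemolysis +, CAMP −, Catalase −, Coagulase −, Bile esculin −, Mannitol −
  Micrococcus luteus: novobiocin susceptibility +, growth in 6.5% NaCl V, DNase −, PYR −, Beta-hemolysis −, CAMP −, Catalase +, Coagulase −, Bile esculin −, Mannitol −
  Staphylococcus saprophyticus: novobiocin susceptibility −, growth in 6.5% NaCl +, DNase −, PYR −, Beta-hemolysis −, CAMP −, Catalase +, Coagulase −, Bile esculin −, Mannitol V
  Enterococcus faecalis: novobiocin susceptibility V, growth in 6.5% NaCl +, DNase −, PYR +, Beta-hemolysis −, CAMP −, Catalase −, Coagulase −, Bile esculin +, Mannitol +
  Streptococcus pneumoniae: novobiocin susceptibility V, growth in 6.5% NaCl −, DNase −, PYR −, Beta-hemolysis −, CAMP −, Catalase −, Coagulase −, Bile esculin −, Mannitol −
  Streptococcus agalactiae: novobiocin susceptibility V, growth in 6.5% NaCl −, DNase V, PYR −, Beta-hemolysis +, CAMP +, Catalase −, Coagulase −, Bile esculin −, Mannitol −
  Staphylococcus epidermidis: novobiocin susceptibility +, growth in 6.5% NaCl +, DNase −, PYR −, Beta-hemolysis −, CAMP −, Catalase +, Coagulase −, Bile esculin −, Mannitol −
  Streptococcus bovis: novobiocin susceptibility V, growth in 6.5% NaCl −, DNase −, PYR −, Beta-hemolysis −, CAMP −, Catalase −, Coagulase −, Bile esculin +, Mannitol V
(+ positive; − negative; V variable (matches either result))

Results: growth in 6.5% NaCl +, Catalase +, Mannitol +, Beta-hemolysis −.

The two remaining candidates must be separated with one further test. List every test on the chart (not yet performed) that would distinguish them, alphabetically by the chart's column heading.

Catalase +: excludes 5 organisms — 4 left.
Beta-hemolysis −: all 4 remaining candidates are consistent.
growth in 6.5% NaCl +: all 4 remaining candidates are consistent.
Mannitol +: excludes Micrococcus luteus, Staphylococcus epidermidis — 2 left.
Two candidates remain: Staphylococcus aureus and Staphylococcus saprophyticus.
  novobiocin susceptibility: Staphylococcus aureus +, Staphylococcus saprophyticus − — discriminates.
  DNase: Staphylococcus aureus +, Staphylococcus saprophyticus − — discriminates.
  PYR: V vs − — variable for at least one, does not separate.
  CAMP: − vs − — same for both, does not separate.
  Coagulase: Staphylococcus aureus +, Staphylococcus saprophyticus − — discriminates.
  Bile esculin: − vs − — same for both, does not separate.

Coagulase, DNase, novobiocin susceptibility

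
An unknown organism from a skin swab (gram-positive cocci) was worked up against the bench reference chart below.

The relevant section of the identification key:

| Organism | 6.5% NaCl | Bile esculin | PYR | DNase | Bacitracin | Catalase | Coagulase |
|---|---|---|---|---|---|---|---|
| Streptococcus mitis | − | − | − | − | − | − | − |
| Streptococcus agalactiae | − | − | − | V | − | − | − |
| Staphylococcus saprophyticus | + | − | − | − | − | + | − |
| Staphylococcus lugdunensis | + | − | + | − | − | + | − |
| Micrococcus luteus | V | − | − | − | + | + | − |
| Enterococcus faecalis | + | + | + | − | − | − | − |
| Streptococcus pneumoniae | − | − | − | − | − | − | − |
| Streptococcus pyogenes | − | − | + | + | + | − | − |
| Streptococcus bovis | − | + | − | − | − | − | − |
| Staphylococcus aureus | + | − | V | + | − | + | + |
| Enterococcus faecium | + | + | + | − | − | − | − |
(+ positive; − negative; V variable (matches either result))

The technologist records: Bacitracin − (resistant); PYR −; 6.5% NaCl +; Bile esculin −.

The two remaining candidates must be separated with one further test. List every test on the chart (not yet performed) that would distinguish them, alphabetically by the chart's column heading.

Coagulase, DNase

Bile esculin −: excludes Enterococcus faecalis, Streptococcus bovis, Enterococcus faecium — 8 left.
PYR −: excludes Staphylococcus lugdunensis, Streptococcus pyogenes — 6 left.
6.5% NaCl +: excludes Streptococcus mitis, Streptococcus agalactiae, Streptococcus pneumoniae — 3 left.
Bacitracin −: excludes Micrococcus luteus — 2 left.
Two candidates remain: Staphylococcus aureus and Staphylococcus saprophyticus.
  DNase: Staphylococcus aureus +, Staphylococcus saprophyticus − — discriminates.
  Catalase: + vs + — same for both, does not separate.
  Coagulase: Staphylococcus aureus +, Staphylococcus saprophyticus − — discriminates.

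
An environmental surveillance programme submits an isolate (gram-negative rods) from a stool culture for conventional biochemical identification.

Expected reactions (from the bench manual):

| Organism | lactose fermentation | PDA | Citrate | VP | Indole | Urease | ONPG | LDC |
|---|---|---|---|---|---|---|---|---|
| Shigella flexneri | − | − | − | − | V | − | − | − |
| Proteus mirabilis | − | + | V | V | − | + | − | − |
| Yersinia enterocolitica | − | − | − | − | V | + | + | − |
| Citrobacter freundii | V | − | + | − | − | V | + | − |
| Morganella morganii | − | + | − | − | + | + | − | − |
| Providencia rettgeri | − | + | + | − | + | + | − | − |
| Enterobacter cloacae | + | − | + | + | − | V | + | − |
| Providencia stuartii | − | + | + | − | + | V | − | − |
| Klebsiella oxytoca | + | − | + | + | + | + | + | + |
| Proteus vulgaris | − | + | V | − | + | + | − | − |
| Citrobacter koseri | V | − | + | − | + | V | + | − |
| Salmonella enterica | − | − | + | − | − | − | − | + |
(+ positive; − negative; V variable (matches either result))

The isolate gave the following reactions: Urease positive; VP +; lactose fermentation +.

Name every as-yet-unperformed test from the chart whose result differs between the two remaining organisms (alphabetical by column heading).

Indole, LDC

Urease +: excludes Shigella flexneri, Salmonella enterica — 10 left.
lactose fermentation +: excludes 6 organisms — 4 left.
VP +: excludes Citrobacter freundii, Citrobacter koseri — 2 left.
Two candidates remain: Enterobacter cloacae and Klebsiella oxytoca.
  PDA: − vs − — same for both, does not separate.
  Citrate: + vs + — same for both, does not separate.
  Indole: Enterobacter cloacae −, Klebsiella oxytoca + — discriminates.
  ONPG: + vs + — same for both, does not separate.
  LDC: Enterobacter cloacae −, Klebsiella oxytoca + — discriminates.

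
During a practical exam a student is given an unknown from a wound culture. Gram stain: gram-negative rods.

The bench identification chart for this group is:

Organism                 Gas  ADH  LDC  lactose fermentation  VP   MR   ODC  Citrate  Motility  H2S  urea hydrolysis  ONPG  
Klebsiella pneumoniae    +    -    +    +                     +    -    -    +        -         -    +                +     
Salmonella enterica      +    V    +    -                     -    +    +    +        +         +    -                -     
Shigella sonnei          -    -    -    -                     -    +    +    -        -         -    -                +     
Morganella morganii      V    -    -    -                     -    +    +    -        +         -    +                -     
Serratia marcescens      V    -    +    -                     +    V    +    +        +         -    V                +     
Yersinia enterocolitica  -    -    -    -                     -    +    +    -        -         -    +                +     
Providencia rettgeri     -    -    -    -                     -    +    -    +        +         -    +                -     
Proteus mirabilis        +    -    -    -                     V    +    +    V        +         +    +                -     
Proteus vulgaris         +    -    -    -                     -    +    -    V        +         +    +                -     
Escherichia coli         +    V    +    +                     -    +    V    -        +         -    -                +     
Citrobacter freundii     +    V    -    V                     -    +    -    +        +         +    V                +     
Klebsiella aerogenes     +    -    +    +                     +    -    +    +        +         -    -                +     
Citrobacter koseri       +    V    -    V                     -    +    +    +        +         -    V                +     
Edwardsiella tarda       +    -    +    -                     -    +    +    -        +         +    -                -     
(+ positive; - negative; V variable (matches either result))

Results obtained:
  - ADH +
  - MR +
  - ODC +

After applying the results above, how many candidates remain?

3

ADH +: excludes 10 organisms — 4 left.
ODC +: excludes Citrobacter freundii — 3 left.
MR +: all 3 remaining candidates are consistent.
Still consistent: Citrobacter koseri, Escherichia coli, Salmonella enterica.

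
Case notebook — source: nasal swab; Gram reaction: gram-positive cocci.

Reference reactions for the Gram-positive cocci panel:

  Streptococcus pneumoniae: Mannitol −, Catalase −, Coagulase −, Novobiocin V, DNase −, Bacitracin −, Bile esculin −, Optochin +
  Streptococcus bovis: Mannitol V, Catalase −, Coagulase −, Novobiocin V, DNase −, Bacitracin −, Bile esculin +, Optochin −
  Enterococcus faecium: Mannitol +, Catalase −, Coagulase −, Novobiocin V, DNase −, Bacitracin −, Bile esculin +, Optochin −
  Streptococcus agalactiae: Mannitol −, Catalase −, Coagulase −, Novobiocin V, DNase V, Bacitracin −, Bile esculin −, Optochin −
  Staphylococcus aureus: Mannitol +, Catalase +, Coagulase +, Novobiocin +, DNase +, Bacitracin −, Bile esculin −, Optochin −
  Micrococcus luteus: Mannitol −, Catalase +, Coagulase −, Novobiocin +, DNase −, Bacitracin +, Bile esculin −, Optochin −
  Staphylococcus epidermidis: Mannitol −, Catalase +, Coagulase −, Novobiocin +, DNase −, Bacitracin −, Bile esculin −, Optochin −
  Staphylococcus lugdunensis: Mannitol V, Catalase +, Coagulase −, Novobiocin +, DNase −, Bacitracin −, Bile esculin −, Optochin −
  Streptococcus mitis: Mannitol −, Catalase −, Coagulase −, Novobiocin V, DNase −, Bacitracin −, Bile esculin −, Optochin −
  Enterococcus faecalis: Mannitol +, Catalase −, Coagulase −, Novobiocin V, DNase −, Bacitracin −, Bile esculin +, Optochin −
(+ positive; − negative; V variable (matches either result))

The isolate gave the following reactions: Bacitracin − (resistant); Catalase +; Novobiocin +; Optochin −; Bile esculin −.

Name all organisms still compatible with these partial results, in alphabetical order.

Staphylococcus aureus, Staphylococcus epidermidis, Staphylococcus lugdunensis

Novobiocin +: all 10 remaining candidates are consistent.
Bile esculin −: excludes Streptococcus bovis, Enterococcus faecium, Enterococcus faecalis — 7 left.
Optochin −: excludes Streptococcus pneumoniae — 6 left.
Bacitracin −: excludes Micrococcus luteus — 5 left.
Catalase +: excludes Streptococcus agalactiae, Streptococcus mitis — 3 left.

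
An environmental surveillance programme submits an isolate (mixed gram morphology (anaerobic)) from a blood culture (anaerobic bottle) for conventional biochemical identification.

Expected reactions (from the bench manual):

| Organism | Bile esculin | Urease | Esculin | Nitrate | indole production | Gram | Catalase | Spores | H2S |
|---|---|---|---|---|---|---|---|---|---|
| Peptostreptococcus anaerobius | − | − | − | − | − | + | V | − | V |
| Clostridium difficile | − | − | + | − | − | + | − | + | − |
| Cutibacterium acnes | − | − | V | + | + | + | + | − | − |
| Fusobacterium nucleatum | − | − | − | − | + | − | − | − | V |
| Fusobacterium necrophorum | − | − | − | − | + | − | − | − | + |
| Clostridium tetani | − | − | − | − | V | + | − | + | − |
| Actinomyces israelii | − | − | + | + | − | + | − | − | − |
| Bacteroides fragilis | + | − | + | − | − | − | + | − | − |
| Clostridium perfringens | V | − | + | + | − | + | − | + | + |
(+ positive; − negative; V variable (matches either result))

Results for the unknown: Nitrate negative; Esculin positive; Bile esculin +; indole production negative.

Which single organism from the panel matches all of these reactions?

Nitrate −: excludes Cutibacterium acnes, Actinomyces israelii, Clostridium perfringens — 6 left.
indole production −: excludes Fusobacterium nucleatum, Fusobacterium necrophorum — 4 left.
Bile esculin +: excludes Peptostreptococcus anaerobius, Clostridium difficile, Clostridium tetani — 1 left.
Esculin +: the one remaining candidate is consistent.

Bacteroides fragilis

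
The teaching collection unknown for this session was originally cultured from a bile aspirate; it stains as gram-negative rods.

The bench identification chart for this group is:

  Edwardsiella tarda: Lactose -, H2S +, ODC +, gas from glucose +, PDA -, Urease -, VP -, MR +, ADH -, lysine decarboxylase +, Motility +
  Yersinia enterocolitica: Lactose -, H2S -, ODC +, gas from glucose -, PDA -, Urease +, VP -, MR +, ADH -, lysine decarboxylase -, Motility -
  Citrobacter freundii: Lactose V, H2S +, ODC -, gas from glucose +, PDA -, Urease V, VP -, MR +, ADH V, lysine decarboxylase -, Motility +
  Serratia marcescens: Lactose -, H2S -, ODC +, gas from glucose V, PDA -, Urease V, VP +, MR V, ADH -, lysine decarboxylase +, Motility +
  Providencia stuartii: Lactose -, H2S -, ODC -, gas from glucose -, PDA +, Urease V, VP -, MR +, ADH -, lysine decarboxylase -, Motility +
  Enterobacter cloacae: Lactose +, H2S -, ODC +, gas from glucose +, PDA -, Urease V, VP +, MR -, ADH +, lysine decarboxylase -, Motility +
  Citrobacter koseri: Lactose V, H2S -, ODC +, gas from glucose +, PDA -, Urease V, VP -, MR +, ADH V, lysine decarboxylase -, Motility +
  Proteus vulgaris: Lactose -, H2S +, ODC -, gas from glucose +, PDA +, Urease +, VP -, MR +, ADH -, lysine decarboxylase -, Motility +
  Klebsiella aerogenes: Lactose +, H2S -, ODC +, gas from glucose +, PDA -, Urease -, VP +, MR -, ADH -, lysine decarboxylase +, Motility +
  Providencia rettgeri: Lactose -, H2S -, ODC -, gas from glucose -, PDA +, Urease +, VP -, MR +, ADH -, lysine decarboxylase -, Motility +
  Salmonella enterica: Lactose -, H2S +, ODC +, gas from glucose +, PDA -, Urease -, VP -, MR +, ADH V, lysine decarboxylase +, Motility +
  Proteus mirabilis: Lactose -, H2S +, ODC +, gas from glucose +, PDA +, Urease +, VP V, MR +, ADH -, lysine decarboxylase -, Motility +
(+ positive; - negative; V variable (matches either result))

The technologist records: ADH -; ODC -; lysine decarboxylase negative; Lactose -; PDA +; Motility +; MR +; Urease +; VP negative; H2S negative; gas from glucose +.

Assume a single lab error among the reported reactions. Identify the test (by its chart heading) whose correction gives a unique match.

As reported, no row in the chart matches all 11 reactions.
Reversing H2S (to +) → unique match: Proteus vulgaris.
Reversing PDA → still no organism matches.
Reversing gas from glucose → 2 organisms match (not unique).
Reversing ADH → still no organism matches.
Reversing lysine decarboxylase → still no organism matches.
Reversing Lactose → still no organism matches.
Reversing Motility → still no organism matches.
Reversing Urease → still no organism matches.
Reversing MR → still no organism matches.
Reversing VP → still no organism matches.
Reversing ODC → still no organism matches.

H2S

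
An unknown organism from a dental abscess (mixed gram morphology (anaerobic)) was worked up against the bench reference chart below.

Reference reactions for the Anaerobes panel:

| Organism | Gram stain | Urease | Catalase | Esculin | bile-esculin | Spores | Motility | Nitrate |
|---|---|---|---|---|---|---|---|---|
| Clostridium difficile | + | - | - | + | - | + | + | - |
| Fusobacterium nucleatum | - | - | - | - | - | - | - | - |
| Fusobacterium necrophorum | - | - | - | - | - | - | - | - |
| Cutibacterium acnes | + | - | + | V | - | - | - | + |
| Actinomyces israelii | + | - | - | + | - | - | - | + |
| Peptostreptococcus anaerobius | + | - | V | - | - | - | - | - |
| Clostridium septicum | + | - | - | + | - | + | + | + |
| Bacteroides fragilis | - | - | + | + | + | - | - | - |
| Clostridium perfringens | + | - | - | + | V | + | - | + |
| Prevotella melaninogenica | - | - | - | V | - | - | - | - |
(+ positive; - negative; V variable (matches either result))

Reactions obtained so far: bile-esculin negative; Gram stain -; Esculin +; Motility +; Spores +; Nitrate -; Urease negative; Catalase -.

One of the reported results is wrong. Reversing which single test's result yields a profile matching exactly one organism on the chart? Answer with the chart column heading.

As reported, no row in the chart matches all 8 reactions.
Reversing Catalase → still no organism matches.
Reversing Gram stain (to +) → unique match: Clostridium difficile.
Reversing Spores → still no organism matches.
Reversing Nitrate → still no organism matches.
Reversing Motility → still no organism matches.
Reversing Esculin → still no organism matches.
Reversing Urease → still no organism matches.
Reversing bile-esculin → still no organism matches.

Gram stain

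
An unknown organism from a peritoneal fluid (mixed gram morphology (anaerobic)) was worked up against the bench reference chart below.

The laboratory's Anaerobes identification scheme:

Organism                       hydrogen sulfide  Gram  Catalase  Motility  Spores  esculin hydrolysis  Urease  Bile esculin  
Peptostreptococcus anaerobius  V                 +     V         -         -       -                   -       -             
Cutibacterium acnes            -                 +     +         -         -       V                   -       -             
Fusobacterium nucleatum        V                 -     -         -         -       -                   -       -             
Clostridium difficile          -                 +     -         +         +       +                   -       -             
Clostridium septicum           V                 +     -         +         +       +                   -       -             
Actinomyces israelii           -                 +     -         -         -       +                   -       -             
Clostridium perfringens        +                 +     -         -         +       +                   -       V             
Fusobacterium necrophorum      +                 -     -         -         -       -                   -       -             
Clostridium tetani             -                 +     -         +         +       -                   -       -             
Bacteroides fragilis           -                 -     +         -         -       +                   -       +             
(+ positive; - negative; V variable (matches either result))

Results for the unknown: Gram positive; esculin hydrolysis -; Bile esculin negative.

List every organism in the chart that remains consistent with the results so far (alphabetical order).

Clostridium tetani, Cutibacterium acnes, Peptostreptococcus anaerobius

esculin hydrolysis -: excludes 5 organisms — 5 left.
Bile esculin -: all 5 remaining candidates are consistent.
Gram +: excludes Fusobacterium nucleatum, Fusobacterium necrophorum — 3 left.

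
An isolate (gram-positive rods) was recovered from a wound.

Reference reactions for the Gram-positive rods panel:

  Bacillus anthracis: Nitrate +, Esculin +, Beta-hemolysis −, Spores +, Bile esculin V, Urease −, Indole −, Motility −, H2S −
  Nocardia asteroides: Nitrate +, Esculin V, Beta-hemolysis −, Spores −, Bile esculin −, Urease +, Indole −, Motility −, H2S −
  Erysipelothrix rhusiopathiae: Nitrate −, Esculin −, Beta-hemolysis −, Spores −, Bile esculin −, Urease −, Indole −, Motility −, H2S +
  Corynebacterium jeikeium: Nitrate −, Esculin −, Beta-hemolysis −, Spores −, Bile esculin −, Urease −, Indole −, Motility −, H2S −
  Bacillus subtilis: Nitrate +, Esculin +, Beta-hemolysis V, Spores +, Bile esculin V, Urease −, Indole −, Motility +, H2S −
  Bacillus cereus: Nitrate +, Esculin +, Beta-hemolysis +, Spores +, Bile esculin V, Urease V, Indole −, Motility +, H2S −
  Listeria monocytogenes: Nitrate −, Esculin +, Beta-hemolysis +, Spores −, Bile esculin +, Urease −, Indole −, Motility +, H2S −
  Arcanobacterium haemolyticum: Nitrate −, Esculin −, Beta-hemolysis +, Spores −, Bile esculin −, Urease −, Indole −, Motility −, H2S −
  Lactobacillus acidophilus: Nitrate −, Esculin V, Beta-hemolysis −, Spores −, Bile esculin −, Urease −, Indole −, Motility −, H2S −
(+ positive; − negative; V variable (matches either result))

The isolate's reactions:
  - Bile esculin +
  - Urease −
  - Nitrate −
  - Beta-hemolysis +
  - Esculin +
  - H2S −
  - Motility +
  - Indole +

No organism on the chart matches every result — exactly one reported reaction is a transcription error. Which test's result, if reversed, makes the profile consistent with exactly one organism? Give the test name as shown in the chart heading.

Indole

As reported, no row in the chart matches all 8 reactions.
Reversing Bile esculin → still no organism matches.
Reversing Nitrate → still no organism matches.
Reversing Indole (to −) → unique match: Listeria monocytogenes.
Reversing Urease → still no organism matches.
Reversing Beta-hemolysis → still no organism matches.
Reversing Motility → still no organism matches.
Reversing Esculin → still no organism matches.
Reversing H2S → still no organism matches.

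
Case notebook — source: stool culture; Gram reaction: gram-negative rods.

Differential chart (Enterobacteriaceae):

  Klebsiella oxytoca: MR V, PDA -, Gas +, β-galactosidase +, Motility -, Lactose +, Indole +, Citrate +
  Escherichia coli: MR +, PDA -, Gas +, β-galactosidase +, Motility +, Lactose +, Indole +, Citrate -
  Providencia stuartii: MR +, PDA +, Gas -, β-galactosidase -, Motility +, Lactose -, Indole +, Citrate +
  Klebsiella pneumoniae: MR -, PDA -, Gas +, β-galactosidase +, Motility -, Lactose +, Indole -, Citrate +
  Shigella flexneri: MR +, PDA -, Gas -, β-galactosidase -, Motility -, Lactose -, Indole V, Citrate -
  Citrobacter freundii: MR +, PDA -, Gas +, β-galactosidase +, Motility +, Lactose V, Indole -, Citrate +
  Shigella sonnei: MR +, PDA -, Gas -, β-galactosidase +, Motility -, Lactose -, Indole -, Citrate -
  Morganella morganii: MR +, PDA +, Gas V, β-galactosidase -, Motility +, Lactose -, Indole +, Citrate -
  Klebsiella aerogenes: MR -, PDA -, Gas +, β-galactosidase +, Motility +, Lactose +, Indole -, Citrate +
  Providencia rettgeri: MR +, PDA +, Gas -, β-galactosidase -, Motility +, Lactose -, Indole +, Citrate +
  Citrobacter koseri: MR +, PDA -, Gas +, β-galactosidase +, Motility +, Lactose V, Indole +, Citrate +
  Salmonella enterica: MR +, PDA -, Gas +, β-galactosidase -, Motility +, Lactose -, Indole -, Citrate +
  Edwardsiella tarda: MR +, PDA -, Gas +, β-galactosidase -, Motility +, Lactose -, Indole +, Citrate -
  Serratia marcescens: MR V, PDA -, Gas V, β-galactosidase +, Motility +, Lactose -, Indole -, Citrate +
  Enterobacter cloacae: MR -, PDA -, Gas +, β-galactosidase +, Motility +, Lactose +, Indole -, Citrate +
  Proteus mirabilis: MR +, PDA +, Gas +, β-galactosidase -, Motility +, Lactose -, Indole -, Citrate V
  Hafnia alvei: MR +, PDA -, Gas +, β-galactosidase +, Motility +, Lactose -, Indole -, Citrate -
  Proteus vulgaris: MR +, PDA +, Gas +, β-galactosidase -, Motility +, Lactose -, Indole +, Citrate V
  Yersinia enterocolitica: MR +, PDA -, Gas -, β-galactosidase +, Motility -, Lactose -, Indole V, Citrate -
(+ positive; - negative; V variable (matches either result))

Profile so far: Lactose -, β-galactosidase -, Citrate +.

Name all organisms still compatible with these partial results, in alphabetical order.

Proteus mirabilis, Proteus vulgaris, Providencia rettgeri, Providencia stuartii, Salmonella enterica

β-galactosidase -: excludes 11 organisms — 8 left.
Citrate +: excludes Shigella flexneri, Morganella morganii, Edwardsiella tarda — 5 left.
Lactose -: all 5 remaining candidates are consistent.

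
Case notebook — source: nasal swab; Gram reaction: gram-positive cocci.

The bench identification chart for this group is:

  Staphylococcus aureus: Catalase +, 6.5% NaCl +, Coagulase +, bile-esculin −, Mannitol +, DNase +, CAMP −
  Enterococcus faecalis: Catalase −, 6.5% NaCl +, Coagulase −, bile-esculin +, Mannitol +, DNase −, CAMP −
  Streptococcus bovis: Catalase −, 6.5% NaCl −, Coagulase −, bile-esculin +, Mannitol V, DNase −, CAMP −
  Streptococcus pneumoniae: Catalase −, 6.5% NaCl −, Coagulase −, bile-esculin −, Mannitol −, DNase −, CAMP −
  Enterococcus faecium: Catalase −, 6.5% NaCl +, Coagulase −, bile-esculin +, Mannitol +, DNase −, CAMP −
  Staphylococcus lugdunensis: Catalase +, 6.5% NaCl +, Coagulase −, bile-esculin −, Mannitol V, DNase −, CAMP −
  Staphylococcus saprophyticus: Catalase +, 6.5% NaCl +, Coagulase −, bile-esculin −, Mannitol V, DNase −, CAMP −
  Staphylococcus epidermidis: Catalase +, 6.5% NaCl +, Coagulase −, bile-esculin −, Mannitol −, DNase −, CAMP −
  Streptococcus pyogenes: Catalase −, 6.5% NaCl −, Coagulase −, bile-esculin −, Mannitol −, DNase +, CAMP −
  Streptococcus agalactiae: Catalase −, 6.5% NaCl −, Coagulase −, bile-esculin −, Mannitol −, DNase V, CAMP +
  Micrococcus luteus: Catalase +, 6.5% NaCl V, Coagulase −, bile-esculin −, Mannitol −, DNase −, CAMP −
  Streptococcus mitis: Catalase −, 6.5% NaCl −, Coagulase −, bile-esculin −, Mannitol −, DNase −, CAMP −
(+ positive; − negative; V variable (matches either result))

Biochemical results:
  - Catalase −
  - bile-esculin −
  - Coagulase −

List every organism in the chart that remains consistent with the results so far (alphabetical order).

Streptococcus agalactiae, Streptococcus mitis, Streptococcus pneumoniae, Streptococcus pyogenes

bile-esculin −: excludes Enterococcus faecalis, Streptococcus bovis, Enterococcus faecium — 9 left.
Catalase −: excludes 5 organisms — 4 left.
Coagulase −: all 4 remaining candidates are consistent.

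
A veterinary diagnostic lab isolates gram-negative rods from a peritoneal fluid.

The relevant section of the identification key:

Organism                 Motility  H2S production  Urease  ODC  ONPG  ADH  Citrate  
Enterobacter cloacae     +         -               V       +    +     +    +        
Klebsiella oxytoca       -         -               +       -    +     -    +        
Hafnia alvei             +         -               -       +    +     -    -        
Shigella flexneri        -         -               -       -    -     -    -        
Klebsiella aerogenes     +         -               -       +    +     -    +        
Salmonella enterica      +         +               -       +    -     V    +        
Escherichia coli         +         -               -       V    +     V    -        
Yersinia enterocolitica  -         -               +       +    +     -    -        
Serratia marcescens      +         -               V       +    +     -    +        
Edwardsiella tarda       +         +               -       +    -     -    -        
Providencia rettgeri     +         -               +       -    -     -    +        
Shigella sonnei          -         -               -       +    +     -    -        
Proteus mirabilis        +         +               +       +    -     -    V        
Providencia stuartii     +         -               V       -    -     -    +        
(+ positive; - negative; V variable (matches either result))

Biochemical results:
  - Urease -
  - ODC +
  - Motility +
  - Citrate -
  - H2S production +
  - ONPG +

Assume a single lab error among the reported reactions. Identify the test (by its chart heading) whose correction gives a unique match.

As reported, no row in the chart matches all 6 reactions.
Reversing Motility → still no organism matches.
Reversing Citrate → still no organism matches.
Reversing Urease → still no organism matches.
Reversing ODC → still no organism matches.
Reversing H2S production → 2 organisms match (not unique).
Reversing ONPG (to -) → unique match: Edwardsiella tarda.

ONPG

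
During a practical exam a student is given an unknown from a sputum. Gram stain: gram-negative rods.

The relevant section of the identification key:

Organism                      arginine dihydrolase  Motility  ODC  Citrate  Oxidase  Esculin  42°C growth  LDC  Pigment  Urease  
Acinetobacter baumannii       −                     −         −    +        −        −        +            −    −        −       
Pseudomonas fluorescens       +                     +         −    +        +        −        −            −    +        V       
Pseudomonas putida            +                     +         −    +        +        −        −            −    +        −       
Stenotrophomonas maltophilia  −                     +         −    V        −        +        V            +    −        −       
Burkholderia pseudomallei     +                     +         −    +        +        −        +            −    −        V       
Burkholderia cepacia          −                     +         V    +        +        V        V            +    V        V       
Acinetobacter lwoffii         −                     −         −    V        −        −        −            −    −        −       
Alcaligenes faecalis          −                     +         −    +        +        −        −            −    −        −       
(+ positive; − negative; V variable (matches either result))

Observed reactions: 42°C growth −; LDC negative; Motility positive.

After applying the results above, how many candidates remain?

Motility +: excludes Acinetobacter baumannii, Acinetobacter lwoffii — 6 left.
LDC −: excludes Stenotrophomonas maltophilia, Burkholderia cepacia — 4 left.
42°C growth −: excludes Burkholderia pseudomallei — 3 left.
Still consistent: Alcaligenes faecalis, Pseudomonas fluorescens, Pseudomonas putida.

3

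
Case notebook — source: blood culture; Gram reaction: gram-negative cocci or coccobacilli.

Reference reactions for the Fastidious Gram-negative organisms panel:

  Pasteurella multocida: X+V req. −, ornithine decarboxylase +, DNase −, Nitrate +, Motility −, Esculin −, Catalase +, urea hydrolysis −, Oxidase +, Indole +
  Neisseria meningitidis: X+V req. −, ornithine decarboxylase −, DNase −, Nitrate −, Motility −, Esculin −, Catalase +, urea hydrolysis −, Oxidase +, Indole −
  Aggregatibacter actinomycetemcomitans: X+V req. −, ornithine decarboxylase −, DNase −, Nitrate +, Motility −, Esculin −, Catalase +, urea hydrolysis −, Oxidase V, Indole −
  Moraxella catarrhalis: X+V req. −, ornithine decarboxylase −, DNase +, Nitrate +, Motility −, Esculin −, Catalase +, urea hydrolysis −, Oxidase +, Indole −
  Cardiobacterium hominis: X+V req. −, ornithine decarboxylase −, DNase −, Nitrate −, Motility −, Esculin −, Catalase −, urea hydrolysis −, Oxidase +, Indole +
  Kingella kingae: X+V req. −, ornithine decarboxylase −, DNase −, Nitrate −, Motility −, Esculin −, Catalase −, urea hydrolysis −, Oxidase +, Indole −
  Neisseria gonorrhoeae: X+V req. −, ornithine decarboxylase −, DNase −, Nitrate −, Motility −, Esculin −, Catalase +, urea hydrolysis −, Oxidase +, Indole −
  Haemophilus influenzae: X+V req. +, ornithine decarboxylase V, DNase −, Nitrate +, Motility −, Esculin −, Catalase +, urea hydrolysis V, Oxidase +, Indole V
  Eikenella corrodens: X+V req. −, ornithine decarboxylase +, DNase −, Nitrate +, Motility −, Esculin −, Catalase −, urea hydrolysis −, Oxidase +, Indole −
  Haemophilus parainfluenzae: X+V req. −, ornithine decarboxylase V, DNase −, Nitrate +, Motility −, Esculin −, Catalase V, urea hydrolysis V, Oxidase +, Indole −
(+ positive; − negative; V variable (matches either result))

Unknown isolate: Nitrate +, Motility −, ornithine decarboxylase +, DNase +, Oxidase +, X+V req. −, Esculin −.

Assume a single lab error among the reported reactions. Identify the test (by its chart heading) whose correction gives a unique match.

As reported, no row in the chart matches all 7 reactions.
Reversing Nitrate → still no organism matches.
Reversing Esculin → still no organism matches.
Reversing ornithine decarboxylase (to −) → unique match: Moraxella catarrhalis.
Reversing Oxidase → still no organism matches.
Reversing DNase → 3 organisms match (not unique).
Reversing X+V req. → still no organism matches.
Reversing Motility → still no organism matches.

ornithine decarboxylase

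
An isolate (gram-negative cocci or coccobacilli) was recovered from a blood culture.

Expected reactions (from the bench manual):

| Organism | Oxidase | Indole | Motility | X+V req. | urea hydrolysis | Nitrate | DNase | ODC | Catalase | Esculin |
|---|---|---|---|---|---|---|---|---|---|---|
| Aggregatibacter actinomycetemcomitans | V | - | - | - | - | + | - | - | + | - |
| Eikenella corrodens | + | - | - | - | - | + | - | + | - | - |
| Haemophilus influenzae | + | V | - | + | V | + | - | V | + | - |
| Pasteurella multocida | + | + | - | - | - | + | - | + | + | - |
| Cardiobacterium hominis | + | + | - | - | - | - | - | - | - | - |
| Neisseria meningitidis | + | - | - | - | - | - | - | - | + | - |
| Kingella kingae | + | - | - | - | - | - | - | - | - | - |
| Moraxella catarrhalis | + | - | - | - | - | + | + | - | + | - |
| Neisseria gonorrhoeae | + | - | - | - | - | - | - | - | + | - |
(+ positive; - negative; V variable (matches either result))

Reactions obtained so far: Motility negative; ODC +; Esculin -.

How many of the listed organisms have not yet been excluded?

Esculin -: all 9 remaining candidates are consistent.
Motility -: all 9 remaining candidates are consistent.
ODC +: excludes 6 organisms — 3 left.
Still consistent: Eikenella corrodens, Haemophilus influenzae, Pasteurella multocida.

3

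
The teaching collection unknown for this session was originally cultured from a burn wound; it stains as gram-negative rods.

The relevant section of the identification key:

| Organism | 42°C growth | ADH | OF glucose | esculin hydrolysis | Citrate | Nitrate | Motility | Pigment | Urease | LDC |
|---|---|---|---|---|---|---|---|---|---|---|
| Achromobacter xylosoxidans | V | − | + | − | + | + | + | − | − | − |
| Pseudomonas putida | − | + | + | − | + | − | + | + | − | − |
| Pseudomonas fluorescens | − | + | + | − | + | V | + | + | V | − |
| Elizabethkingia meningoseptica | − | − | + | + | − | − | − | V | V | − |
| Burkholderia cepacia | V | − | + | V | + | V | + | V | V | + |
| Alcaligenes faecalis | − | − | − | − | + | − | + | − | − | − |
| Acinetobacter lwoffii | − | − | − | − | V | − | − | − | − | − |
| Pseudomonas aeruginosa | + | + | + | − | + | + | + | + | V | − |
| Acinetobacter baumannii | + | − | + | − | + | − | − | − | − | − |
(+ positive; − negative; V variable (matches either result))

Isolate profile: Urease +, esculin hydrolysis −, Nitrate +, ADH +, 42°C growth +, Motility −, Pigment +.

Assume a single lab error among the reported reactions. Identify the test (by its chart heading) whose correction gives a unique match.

Motility

As reported, no row in the chart matches all 7 reactions.
Reversing Motility (to +) → unique match: Pseudomonas aeruginosa.
Reversing esculin hydrolysis → still no organism matches.
Reversing 42°C growth → still no organism matches.
Reversing Pigment → still no organism matches.
Reversing ADH → still no organism matches.
Reversing Urease → still no organism matches.
Reversing Nitrate → still no organism matches.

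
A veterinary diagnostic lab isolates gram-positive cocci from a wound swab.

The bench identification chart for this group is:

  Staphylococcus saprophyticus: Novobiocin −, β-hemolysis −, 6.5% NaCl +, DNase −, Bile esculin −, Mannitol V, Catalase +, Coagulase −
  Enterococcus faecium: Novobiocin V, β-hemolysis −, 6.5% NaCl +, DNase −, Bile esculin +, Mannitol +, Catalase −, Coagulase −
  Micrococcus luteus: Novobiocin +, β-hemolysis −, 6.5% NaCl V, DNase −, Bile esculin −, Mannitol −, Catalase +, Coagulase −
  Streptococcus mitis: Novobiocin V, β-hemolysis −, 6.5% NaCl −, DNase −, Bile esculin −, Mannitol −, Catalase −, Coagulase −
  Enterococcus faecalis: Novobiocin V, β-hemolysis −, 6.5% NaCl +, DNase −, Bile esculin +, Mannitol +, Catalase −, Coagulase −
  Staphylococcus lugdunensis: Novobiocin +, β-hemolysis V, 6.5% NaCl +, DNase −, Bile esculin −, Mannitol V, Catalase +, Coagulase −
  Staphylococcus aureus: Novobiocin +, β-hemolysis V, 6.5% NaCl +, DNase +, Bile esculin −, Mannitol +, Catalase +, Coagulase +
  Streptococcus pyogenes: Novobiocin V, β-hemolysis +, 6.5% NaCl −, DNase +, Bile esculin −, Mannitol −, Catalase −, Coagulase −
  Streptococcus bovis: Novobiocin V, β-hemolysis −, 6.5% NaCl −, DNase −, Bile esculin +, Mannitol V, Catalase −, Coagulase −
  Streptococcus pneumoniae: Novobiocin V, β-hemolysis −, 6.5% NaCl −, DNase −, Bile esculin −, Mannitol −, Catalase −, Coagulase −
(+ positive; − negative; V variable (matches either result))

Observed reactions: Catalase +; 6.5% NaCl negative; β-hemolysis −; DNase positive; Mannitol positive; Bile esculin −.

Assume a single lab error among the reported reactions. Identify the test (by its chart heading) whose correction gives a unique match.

As reported, no row in the chart matches all 6 reactions.
Reversing 6.5% NaCl (to +) → unique match: Staphylococcus aureus.
Reversing Catalase → still no organism matches.
Reversing DNase → still no organism matches.
Reversing Bile esculin → still no organism matches.
Reversing Mannitol → still no organism matches.
Reversing β-hemolysis → still no organism matches.

6.5% NaCl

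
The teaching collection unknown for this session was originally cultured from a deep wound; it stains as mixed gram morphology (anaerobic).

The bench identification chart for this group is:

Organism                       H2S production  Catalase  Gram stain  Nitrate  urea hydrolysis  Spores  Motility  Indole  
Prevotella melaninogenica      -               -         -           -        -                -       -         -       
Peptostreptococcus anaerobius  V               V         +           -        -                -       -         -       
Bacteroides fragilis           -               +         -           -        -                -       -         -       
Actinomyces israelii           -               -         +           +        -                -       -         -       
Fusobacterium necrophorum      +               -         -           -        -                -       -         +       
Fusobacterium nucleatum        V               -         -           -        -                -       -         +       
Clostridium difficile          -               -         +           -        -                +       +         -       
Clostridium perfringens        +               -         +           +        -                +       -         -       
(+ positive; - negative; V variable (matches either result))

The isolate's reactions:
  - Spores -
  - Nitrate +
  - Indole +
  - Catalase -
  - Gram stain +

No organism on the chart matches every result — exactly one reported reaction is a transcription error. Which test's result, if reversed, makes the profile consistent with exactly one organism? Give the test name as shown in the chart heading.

Indole

As reported, no row in the chart matches all 5 reactions.
Reversing Nitrate → still no organism matches.
Reversing Indole (to -) → unique match: Actinomyces israelii.
Reversing Gram stain → still no organism matches.
Reversing Catalase → still no organism matches.
Reversing Spores → still no organism matches.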